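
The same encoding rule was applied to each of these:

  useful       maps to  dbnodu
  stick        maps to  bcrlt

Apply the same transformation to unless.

dwunbb

It's a constant shift of +9 (ROT9).
On unless: u+9=d, n+9=w, l+9=u, e+9=n, s+9=b, s+9=b.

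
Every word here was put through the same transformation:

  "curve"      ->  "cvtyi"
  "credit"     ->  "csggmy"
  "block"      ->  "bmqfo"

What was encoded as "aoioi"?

In curve: c→c is +0, u→v is +1, r→t is +2, v→y is +3 — the shift increases by 1 each position. The shift increases by 1 at each position, starting from +0: 0, 1, 2, ….
Reversing it on aoioi: a−0=a, o−1=n, i−2=g, o−3=l, i−4=e.

angle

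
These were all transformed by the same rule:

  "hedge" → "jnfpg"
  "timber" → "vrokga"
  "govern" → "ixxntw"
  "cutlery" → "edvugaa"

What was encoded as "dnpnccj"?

Shifts by position in hedge: pos 0: h→j (+2), pos 1: e→n (+9), pos 2: d→f (+2), pos 3: g→p (+9) — repeating every 2. A repeating key of period 2 is used — shifts +2, +9 over and over.
Undoing it on dnpnccj: d−2=b, n−9=e, p−2=n, n−9=e, c−2=a, c−9=t, j−2=h.

beneath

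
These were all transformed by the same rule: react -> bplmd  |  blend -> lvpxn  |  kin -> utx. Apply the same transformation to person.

The shift depends on letter class: consonant r→b is +10, but vowel e→p is +11. Two shifts are in play — +11 for a/e/i/o/u, +10 for every other letter.
For person: p(cons)+10=z, e(vowel)+11=p, r(cons)+10=b, s(cons)+10=c, o(vowel)+11=z, n(cons)+10=x.

zpbczx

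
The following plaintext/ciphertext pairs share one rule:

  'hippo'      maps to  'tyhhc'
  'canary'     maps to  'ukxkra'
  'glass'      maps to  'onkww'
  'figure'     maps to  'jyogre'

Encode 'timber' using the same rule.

h(7)→t(19) and i(8)→y(24) fit y≡5x+10 (mod 26); the inverse of 5 mod 26 is 21. This is an affine cipher: with a=0,…,z=25, each position x becomes (5x+10) mod 26.
For timber: t(19)→5·19+10≡1=b; i(8)→5·8+10≡24=y; m(12)→5·12+10≡18=s; b(1)→5·1+10≡15=p; e(4)→5·4+10≡4=e; r(17)→5·17+10≡17=r (all mod 26).

bysper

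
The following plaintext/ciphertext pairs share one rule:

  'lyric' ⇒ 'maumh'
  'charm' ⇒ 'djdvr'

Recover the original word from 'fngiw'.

elder

Letter i (0-indexed) is shifted by i+1, so successive shifts are 1, 2, 3, ….
Reversing it on fngiw: f−1=e, n−2=l, g−3=d, i−4=e, w−5=r.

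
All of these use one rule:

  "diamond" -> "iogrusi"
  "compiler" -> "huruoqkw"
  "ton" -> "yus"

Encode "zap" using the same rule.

egu

The shift depends on letter class: consonant d→i is +5, but vowel i→o is +6. Two shifts are in play — +6 for a/e/i/o/u, +5 for every other letter.
On zap: z(cons)+5=e, a(vowel)+6=g, p(cons)+5=u.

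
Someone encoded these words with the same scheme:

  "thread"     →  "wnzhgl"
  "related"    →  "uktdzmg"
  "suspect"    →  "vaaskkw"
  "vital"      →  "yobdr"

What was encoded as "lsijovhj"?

imagined

Shifts by position in thread: pos 0: t→w (+3), pos 1: h→n (+6), pos 2: r→z (+8), pos 3: e→h (+3), pos 4: a→g (+6), pos 5: d→l (+8) — repeating every 3. It's a Vigenère-style cipher with numeric key [3,6,8]: position i shifts by key[i mod 3].
Undoing it on lsijovhj: l−3=i, s−6=m, i−8=a, j−3=g, o−6=i, v−8=n, h−3=e, j−6=d.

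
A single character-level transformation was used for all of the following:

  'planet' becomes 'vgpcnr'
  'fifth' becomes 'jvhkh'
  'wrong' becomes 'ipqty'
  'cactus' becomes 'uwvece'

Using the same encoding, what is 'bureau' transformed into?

Read the word backwards and shift each letter +2.
On bureau: reverse → uaerub; then shift: u+2=w, a+2=c, e+2=g, r+2=t, u+2=w, b+2=d.

wcgtwd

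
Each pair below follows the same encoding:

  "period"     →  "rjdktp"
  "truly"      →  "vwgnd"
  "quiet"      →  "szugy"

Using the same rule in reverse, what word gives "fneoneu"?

dismiss

Shifts by position in period: pos 0: p→r (+2), pos 1: e→j (+5), pos 2: r→d (+12), pos 3: i→k (+2), pos 4: o→t (+5), pos 5: d→p (+12) — repeating every 3. It's a Vigenère-style cipher with numeric key [2,5,12]: position i shifts by key[i mod 3].
Reversing it on fneoneu: f−2=d, n−5=i, e−12=s, o−2=m, n−5=i, e−12=s, u−2=s.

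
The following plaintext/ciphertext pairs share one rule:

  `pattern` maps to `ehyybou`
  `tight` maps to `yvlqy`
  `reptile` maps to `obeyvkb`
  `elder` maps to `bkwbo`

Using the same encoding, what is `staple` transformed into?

tyhekb

Treating letters as 0–25, the rule is x ↦ 5x + 7 (mod 26).
Applying it to staple: s(18)→5·18+7≡19=t; t(19)→5·19+7≡24=y; a(0)→5·0+7≡7=h; p(15)→5·15+7≡4=e; l(11)→5·11+7≡10=k; e(4)→5·4+7≡1=b (all mod 26).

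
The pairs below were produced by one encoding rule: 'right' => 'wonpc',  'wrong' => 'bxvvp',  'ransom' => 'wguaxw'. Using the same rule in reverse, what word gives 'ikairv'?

The shift increases by 1 at each position, starting from +5: 5, 6, 7, ….
Decoding ikairv: i−5=d, k−6=e, a−7=t, i−8=a, r−9=i, v−10=l.

detail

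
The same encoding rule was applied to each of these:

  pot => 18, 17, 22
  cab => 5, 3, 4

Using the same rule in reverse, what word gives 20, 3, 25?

raw

p is letter #16 and maps to 18: an offset of 2. The number is (letter's place in the alphabet, a=1) + 2.
Decoding 20, 3, 25: 20→(20−2)÷1=18=r, 3→(3−2)÷1=1=a, 25→(25−2)÷1=23=w.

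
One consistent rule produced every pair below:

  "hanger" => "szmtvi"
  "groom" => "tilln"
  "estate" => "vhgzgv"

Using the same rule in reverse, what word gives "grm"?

tin

Each letter is replaced by its mirror in the alphabet: a↔z, b↔y, c↔x, and so on (the Atbash cipher).
Undoing it on grm: g↔t, r↔i, m↔n.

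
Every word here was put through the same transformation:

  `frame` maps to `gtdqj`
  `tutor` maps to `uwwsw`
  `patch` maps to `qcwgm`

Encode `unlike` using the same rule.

vpompk

In frame: f→g is +1, r→t is +2, a→d is +3, m→q is +4 — the shift increases by 1 each position. Each letter shifts forward by (position + 1), i.e. 1, 2, 3, … — the shift grows by one for each successive letter.
Applying it to unlike: u+1=v, n+2=p, l+3=o, i+4=m, k+5=p, e+6=k.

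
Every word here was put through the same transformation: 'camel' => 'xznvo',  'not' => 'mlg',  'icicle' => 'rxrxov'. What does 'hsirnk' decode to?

shrimp

Each pair mirrors across the alphabet (c↔x, a↔z, m↔n): positions sum to 25. Letters are reflected about the middle of the alphabet (position → 25−position): Atbash.
Undoing it on hsirnk: h↔s, s↔h, i↔r, r↔i, n↔m, k↔p.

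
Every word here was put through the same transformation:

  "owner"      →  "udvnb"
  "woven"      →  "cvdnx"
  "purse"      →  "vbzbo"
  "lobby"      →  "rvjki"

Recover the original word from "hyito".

In owner: o→u is +6, w→d is +7, n→v is +8, e→n is +9 — the shift increases by 1 each position. The shift increases by 1 at each position, starting from +6: 6, 7, 8, ….
Undoing it on hyito: h−6=b, y−7=r, i−8=a, t−9=k, o−10=e.

brake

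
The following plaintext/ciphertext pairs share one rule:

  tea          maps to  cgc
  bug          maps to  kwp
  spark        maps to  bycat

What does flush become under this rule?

ouwbq

The shift depends on letter class: consonant t→c is +9, but vowel e→g is +2. The rule splits by letter class: vowels +2, consonants +9.
On flush: f(cons)+9=o, l(cons)+9=u, u(vowel)+2=w, s(cons)+9=b, h(cons)+9=q.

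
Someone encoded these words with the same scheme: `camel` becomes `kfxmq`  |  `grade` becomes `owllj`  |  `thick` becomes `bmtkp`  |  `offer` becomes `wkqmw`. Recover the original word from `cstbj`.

unite

Shifts by position in camel: pos 0: c→k (+8), pos 1: a→f (+5), pos 2: m→x (+11), pos 3: e→m (+8), pos 4: l→q (+5) — repeating every 3. The shifts repeat in a cycle of length 3: positions 0,1,… shift by +8, +5, +11, then the pattern repeats.
Reversing it on cstbj: c−8=u, s−5=n, t−11=i, b−8=t, j−5=e.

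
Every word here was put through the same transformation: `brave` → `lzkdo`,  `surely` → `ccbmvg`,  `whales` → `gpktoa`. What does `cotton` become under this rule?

mwdbyv

Shifts by position in brave: pos 0: b→l (+10), pos 1: r→z (+8), pos 2: a→k (+10), pos 3: v→d (+8) — repeating every 2. A repeating key of period 2 is used — shifts +10, +8 over and over.
For cotton: c+10=m, o+8=w, t+10=d, t+8=b, o+10=y, n+8=v.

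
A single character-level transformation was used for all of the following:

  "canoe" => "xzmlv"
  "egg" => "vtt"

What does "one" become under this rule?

lmv

Each letter is replaced by its mirror in the alphabet: a↔z, b↔y, c↔x, and so on (the Atbash cipher).
On one: o↔l, n↔m, e↔v.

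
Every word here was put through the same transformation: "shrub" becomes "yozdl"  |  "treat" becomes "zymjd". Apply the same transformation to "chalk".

Each letter shifts forward by (position + 6), i.e. 6, 7, 8, … — the shift grows by one for each successive letter.
Applying it to chalk: c+6=i, h+7=o, a+8=i, l+9=u, k+10=u.

ioiuu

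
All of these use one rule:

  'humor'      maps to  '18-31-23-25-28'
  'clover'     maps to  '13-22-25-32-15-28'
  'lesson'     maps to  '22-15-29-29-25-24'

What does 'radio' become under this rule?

28-11-14-19-25

h is letter #8 and maps to 18: an offset of 10. Letters become their 1-based position plus 10 (so a→11, b→12, …).
Applying it to radio: r=18→28, a=1→11, d=4→14, i=9→19, o=15→25.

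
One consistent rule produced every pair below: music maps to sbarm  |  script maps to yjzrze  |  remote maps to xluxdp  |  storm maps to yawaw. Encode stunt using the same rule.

In music: m→s is +6, u→b is +7, s→a is +8, i→r is +9 — the shift increases by 1 each position. Letter i (0-indexed) is shifted by i+6, so successive shifts are 6, 7, 8, ….
On stunt: s+6=y, t+7=a, u+8=c, n+9=w, t+10=d.

yacwd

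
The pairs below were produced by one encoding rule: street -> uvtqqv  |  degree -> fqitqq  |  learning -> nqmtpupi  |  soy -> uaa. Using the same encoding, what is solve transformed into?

uanxq

The shift depends on letter class: consonant s→u is +2, but vowel e→q is +12. The rule splits by letter class: vowels +12, consonants +2.
On solve: s(cons)+2=u, o(vowel)+12=a, l(cons)+2=n, v(cons)+2=x, e(vowel)+12=q.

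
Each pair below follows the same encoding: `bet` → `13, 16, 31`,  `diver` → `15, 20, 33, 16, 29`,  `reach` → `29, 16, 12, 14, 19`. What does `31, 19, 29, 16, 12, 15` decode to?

thread

Letters become their 1-based position plus 11 (so a→12, b→13, …).
Undoing it on 31, 19, 29, 16, 12, 15: 31→(31−11)÷1=20=t, 19→(19−11)÷1=8=h, 29→(29−11)÷1=18=r, 16→(16−11)÷1=5=e, 12→(12−11)÷1=1=a, 15→(15−11)÷1=4=d.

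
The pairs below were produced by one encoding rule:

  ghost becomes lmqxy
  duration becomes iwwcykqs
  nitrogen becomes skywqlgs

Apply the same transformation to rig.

wkl

Two shifts are in play — +2 for a/e/i/o/u, +5 for every other letter.
Applying it to rig: r(cons)+5=w, i(vowel)+2=k, g(cons)+5=l.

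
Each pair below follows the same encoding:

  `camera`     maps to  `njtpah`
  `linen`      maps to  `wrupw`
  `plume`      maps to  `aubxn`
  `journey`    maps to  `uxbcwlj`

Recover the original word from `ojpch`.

Shifts by position in camera: pos 0: c→n (+11), pos 1: a→j (+9), pos 2: m→t (+7), pos 3: e→p (+11), pos 4: r→a (+9), pos 5: a→h (+7) — repeating every 3. The shifts repeat in a cycle of length 3: positions 0,1,… shift by +11, +9, +7, then the pattern repeats.
Reversing it on ojpch: o−11=d, j−9=a, p−7=i, c−11=r, h−9=y.

dairy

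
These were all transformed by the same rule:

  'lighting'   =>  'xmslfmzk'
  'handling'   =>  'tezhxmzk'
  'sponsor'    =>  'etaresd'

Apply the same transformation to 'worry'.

Shifts by position in lighting: pos 0: l→x (+12), pos 1: i→m (+4), pos 2: g→s (+12), pos 3: h→l (+4) — repeating every 2. It's a Vigenère-style cipher with numeric key [12,4]: position i shifts by key[i mod 2].
On worry: w+12=i, o+4=s, r+12=d, r+4=v, y+12=k.

isdvk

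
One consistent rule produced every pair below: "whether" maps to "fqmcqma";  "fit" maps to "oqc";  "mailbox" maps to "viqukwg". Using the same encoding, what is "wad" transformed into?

The shift depends on letter class: consonant w→f is +9, but vowel e→m is +8. The rule splits by letter class: vowels +8, consonants +9.
For wad: w(cons)+9=f, a(vowel)+8=i, d(cons)+9=m.

fim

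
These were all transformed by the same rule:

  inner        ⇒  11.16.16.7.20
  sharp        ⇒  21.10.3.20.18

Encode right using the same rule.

Letters become their 1-based position plus 2 (so a→3, b→4, …).
On right: r=18→20, i=9→11, g=7→9, h=8→10, t=20→22.

20.11.9.10.22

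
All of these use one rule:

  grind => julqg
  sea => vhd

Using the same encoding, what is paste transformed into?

sdvwh

Every letter moves 3 places later in the alphabet, wrapping around z→a.
Applying it to paste: p+3=s, a+3=d, s+3=v, t+3=w, e+3=h.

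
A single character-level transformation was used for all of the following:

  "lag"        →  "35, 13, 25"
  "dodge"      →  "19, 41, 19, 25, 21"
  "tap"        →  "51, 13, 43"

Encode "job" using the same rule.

31, 41, 15

l(#12)→35 and a(#1)→13: differences scale by 2, so n = 2·pos + 11. The formula is n = 2×(alphabet index, a=1) + 11.
On job: j=10→31, o=15→41, b=2→15.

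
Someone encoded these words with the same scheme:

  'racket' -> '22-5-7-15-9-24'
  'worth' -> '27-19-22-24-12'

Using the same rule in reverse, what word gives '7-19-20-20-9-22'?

r is letter #18 and maps to 22: an offset of 4. Letters become their 1-based position plus 4 (so a→5, b→6, …).
Reversing it on 7-19-20-20-9-22: 7→(7−4)÷1=3=c, 19→(19−4)÷1=15=o, 20→(20−4)÷1=16=p, 20→(20−4)÷1=16=p, 9→(9−4)÷1=5=e, 22→(22−4)÷1=18=r.

copper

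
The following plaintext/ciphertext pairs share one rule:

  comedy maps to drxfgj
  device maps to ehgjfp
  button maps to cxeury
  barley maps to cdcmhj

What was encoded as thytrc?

A repeating key of period 3 is used — shifts +1, +3, +11 over and over.
Reversing it on thytrc: t−1=s, h−3=e, y−11=n, t−1=s, r−3=o, c−11=r.

sensor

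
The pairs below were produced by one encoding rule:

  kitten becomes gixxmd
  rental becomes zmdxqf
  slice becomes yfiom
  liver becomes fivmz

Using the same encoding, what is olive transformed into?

cfivm

k(10)→g(6) and i(8)→i(8) fit y≡25x+16 (mod 26); the inverse of 25 mod 26 is 25. This is an affine cipher: with a=0,…,z=25, each position x becomes (25x+16) mod 26.
Applying it to olive: o(14)→25·14+16≡2=c; l(11)→25·11+16≡5=f; i(8)→25·8+16≡8=i; v(21)→25·21+16≡21=v; e(4)→25·4+16≡12=m (all mod 26).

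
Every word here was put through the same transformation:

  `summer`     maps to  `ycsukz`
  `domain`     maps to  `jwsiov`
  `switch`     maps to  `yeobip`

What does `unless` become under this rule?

Shifts by position in summer: pos 0: s→y (+6), pos 1: u→c (+8), pos 2: m→s (+6), pos 3: m→u (+8) — repeating every 2. A repeating key of period 2 is used — shifts +6, +8 over and over.
On unless: u+6=a, n+8=v, l+6=r, e+8=m, s+6=y, s+8=a.

avrmya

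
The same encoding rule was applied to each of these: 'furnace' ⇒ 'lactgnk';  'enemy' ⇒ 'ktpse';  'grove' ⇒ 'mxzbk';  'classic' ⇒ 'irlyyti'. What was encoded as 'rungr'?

Shifts by position in furnace: pos 0: f→l (+6), pos 1: u→a (+6), pos 2: r→c (+11), pos 3: n→t (+6), pos 4: a→g (+6), pos 5: c→n (+11) — repeating every 3. The shifts repeat in a cycle of length 3: positions 0,1,… shift by +6, +6, +11, then the pattern repeats.
Reversing it on rungr: r−6=l, u−6=o, n−11=c, g−6=a, r−6=l.

local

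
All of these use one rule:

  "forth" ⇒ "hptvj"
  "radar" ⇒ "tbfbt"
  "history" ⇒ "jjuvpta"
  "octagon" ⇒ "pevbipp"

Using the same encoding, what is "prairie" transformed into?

rtbjtjf

The shift depends on letter class: consonant f→h is +2, but vowel o→p is +1. Two shifts are in play — +1 for a/e/i/o/u, +2 for every other letter.
Applying it to prairie: p(cons)+2=r, r(cons)+2=t, a(vowel)+1=b, i(vowel)+1=j, r(cons)+2=t, i(vowel)+1=j, e(vowel)+1=f.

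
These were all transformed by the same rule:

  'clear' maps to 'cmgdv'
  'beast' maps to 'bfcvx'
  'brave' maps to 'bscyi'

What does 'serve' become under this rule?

Letter i (0-indexed) is shifted by i+0, so successive shifts are 0, 1, 2, ….
On serve: s+0=s, e+1=f, r+2=t, v+3=y, e+4=i.

sftyi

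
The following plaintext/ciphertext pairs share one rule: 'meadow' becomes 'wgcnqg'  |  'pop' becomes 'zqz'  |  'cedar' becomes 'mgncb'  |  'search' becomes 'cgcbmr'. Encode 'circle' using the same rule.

The shift depends on letter class: consonant m→w is +10, but vowel e→g is +2. Two shifts are in play — +2 for a/e/i/o/u, +10 for every other letter.
On circle: c(cons)+10=m, i(vowel)+2=k, r(cons)+10=b, c(cons)+10=m, l(cons)+10=v, e(vowel)+2=g.

mkbmvg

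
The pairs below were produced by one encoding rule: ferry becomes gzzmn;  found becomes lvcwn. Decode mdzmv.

nerve

Two steps: reverse the string, then apply a Caesar shift of +8.
Decoding mdzmv: shift back: m−8=e, d−8=v, z−8=r, m−8=e, v−8=n → evren; then reverse → nerve.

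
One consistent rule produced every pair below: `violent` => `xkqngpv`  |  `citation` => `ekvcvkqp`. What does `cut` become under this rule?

ewv

Every letter moves 2 places later in the alphabet, wrapping around z→a.
On cut: c+2=e, u+2=w, t+2=v.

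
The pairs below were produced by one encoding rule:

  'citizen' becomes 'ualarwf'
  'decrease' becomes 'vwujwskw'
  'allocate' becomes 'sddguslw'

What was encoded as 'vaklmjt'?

disturb

Each letter is shifted forward by 18 in the alphabet (a Caesar shift of +18).
Undoing it on vaklmjt: v−18=d, a−18=i, k−18=s, l−18=t, m−18=u, j−18=r, t−18=b.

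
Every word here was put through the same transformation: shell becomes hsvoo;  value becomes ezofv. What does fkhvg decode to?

Each pair mirrors across the alphabet (s↔h, h↔s, e↔v): positions sum to 25. This is the alphabet-reversal cipher (Atbash): a becomes z, b becomes y, etc.
Decoding fkhvg: f↔u, k↔p, h↔s, v↔e, g↔t.

upset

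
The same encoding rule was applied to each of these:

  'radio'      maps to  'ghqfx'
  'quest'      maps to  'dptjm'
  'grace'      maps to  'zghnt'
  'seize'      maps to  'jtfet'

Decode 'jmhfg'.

stair

r(17)→g(6) and a(0)→h(7) fit y≡3x+7 (mod 26); the inverse of 3 mod 26 is 9. This is an affine cipher: with a=0,…,z=25, each position x becomes (3x+7) mod 26.
Undoing it on jmhfg: j(9)→9·(9−7)≡18=s; m(12)→9·(12−7)≡19=t; h(7)→9·(7−7)≡0=a; f(5)→9·(5−7)≡8=i; g(6)→9·(6−7)≡17=r (all mod 26).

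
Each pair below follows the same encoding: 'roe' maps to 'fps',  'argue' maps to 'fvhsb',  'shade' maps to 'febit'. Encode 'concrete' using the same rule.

The word is reversed, then every letter is shifted forward by 1.
For concrete: reverse → etercnoc; then shift: e+1=f, t+1=u, e+1=f, r+1=s, c+1=d, n+1=o, o+1=p, c+1=d.

fufsdopd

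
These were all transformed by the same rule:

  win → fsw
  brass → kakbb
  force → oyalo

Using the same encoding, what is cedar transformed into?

lomka

The shift depends on letter class: consonant w→f is +9, but vowel i→s is +10. Vowels shift forward by 10 and consonants shift forward by 9.
On cedar: c(cons)+9=l, e(vowel)+10=o, d(cons)+9=m, a(vowel)+10=k, r(cons)+9=a.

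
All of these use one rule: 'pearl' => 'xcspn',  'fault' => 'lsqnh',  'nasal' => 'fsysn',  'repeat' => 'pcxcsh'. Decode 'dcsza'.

p(15)→x(23) and e(4)→c(2) fit y≡9x+18 (mod 26); the inverse of 9 mod 26 is 3. Treating letters as 0–25, the rule is x ↦ 9x + 18 (mod 26).
Reversing it on dcsza: d(3)→3·(3−18)≡7=h; c(2)→3·(2−18)≡4=e; s(18)→3·(18−18)≡0=a; z(25)→3·(25−18)≡21=v; a(0)→3·(0−18)≡24=y (all mod 26).

heavy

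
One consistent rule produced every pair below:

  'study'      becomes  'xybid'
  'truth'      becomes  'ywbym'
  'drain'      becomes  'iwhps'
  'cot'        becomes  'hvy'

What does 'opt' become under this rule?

vuy

The shift depends on letter class: consonant s→x is +5, but vowel u→b is +7. Vowels shift forward by 7 and consonants shift forward by 5.
Applying it to opt: o(vowel)+7=v, p(cons)+5=u, t(cons)+5=y.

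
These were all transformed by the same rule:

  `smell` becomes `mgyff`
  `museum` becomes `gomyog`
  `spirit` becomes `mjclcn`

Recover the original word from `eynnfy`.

Compare letters: s→m is +20, m→g is +20, e→y is +20 — a constant shift. This is a Caesar cipher with shift 20.
Decoding eynnfy: e−20=k, y−20=e, n−20=t, n−20=t, f−20=l, y−20=e.

kettle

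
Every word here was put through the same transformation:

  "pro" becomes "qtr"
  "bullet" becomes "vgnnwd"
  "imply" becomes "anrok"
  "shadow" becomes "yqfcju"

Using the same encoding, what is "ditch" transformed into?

The output letters match the input read backwards, each shifted +2: pro reversed is orp. Two steps: reverse the string, then apply a Caesar shift of +2.
For ditch: reverse → hctid; then shift: h+2=j, c+2=e, t+2=v, i+2=k, d+2=f.

jevkf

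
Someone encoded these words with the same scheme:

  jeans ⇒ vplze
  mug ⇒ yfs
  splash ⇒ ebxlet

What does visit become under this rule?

htetf

The shift depends on letter class: consonant j→v is +12, but vowel e→p is +11. The rule splits by letter class: vowels +11, consonants +12.
Applying it to visit: v(cons)+12=h, i(vowel)+11=t, s(cons)+12=e, i(vowel)+11=t, t(cons)+12=f.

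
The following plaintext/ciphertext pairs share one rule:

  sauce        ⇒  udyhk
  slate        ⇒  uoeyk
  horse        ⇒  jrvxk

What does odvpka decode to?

In sauce: s→u is +2, a→d is +3, u→y is +4, c→h is +5 — the shift increases by 1 each position. Each letter shifts forward by (position + 2), i.e. 2, 3, 4, … — the shift grows by one for each successive letter.
Decoding odvpka: o−2=m, d−3=a, v−4=r, p−5=k, k−6=e, a−7=t.

market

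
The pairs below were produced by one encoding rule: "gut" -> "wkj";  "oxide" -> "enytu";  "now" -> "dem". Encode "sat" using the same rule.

iqj

Compare letters: g→w is +16, u→k is +16, t→j is +16 — a constant shift. This is a Caesar cipher with shift 16.
On sat: s+16=i, a+16=q, t+16=j.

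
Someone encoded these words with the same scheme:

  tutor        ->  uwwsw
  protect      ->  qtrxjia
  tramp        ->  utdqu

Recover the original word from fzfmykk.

In tutor: t→u is +1, u→w is +2, t→w is +3, o→s is +4 — the shift increases by 1 each position. The shift increases by 1 at each position, starting from +1: 1, 2, 3, ….
Decoding fzfmykk: f−1=e, z−2=x, f−3=c, m−4=i, y−5=t, k−6=e, k−7=d.

excited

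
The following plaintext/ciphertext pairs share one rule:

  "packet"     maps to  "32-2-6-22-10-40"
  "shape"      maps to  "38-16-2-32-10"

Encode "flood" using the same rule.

p(#16)→32 and a(#1)→2: differences scale by 2, so n = 2·pos + 0. The formula is n = 2×(alphabet index, a=1).
For flood: f=6→12, l=12→24, o=15→30, o=15→30, d=4→8.

12-24-30-30-8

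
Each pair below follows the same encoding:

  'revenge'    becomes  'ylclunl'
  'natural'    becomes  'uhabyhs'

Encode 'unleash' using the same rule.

Every letter moves 7 places later in the alphabet, wrapping around z→a.
Applying it to unleash: u+7=b, n+7=u, l+7=s, e+7=l, a+7=h, s+7=z, h+7=o.

buslhzo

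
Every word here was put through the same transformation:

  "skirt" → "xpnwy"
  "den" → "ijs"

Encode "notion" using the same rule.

stynts

Compare letters: s→x is +5, k→p is +5, i→n is +5 — a constant shift. Every letter moves 5 places later in the alphabet, wrapping around z→a.
Applying it to notion: n+5=s, o+5=t, t+5=y, i+5=n, o+5=t, n+5=s.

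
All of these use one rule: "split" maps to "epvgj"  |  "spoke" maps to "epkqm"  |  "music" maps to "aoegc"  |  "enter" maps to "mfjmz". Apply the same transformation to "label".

vsxmv

s(18)→e(4) and p(15)→p(15) fit y≡5x+18 (mod 26); the inverse of 5 mod 26 is 21. This is an affine cipher: with a=0,…,z=25, each position x becomes (5x+18) mod 26.
Applying it to label: l(11)→5·11+18≡21=v; a(0)→5·0+18≡18=s; b(1)→5·1+18≡23=x; e(4)→5·4+18≡12=m; l(11)→5·11+18≡21=v (all mod 26).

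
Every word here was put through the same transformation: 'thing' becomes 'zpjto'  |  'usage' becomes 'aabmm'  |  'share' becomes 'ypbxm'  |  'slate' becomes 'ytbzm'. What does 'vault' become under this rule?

bivrb

Shifts by position in thing: pos 0: t→z (+6), pos 1: h→p (+8), pos 2: i→j (+1), pos 3: n→t (+6), pos 4: g→o (+8) — repeating every 3. A repeating key of period 3 is used — shifts +6, +8, +1 over and over.
Applying it to vault: v+6=b, a+8=i, u+1=v, l+6=r, t+8=b.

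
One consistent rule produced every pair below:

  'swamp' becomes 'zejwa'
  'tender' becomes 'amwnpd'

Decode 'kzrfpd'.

In swamp: s→z is +7, w→e is +8, a→j is +9, m→w is +10 — the shift increases by 1 each position. The shift increases by 1 at each position, starting from +7: 7, 8, 9, ….
Decoding kzrfpd: k−7=d, z−8=r, r−9=i, f−10=v, p−11=e, d−12=r.

driver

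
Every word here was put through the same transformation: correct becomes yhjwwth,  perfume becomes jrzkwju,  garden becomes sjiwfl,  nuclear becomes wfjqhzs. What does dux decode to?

The output letters match the input read backwards, each shifted +5: correct reversed is tcerroc. The word is reversed, then every letter is shifted forward by 5.
Reversing it on dux: shift back: d−5=y, u−5=p, x−5=s → yps; then reverse → spy.

spy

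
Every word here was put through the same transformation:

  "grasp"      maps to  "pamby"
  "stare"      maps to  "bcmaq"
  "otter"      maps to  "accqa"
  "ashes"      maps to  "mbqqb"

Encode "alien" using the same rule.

muuqw

The shift depends on letter class: consonant g→p is +9, but vowel a→m is +12. The rule splits by letter class: vowels +12, consonants +9.
Applying it to alien: a(vowel)+12=m, l(cons)+9=u, i(vowel)+12=u, e(vowel)+12=q, n(cons)+9=w.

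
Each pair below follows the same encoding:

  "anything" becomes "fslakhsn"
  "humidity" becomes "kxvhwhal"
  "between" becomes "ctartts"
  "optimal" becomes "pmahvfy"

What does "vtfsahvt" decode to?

meantime

a(0)→f(5) and n(13)→s(18) fit y≡23x+5 (mod 26); the inverse of 23 mod 26 is 17. This is an affine cipher: with a=0,…,z=25, each position x becomes (23x+5) mod 26.
Undoing it on vtfsahvt: v(21)→17·(21−5)≡12=m; t(19)→17·(19−5)≡4=e; f(5)→17·(5−5)≡0=a; s(18)→17·(18−5)≡13=n; a(0)→17·(0−5)≡19=t; h(7)→17·(7−5)≡8=i; v(21)→17·(21−5)≡12=m; t(19)→17·(19−5)≡4=e (all mod 26).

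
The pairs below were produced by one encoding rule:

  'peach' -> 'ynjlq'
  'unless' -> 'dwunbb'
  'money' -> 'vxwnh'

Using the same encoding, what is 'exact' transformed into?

It's a constant shift of +9 (ROT9).
Applying it to exact: e+9=n, x+9=g, a+9=j, c+9=l, t+9=c.

ngjlc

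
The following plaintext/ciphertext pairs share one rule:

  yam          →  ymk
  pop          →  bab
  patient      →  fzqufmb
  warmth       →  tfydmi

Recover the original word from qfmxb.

plate

The output letters match the input read backwards, each shifted +12: yam reversed is may. Read the word backwards and shift each letter +12.
Undoing it on qfmxb: shift back: q−12=e, f−12=t, m−12=a, x−12=l, b−12=p → etalp; then reverse → plate.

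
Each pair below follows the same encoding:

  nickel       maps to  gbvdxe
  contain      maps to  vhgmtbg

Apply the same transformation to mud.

Compare letters: n→g is +19, i→b is +19, c→v is +19 — a constant shift. This is a Caesar cipher with shift 19.
For mud: m+19=f, u+19=n, d+19=w.

fnw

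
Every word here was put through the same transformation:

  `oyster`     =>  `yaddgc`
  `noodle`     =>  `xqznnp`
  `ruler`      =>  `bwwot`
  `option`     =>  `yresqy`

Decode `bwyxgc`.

runner

Shifts by position in oyster: pos 0: o→y (+10), pos 1: y→a (+2), pos 2: s→d (+11), pos 3: t→d (+10), pos 4: e→g (+2), pos 5: r→c (+11) — repeating every 3. It's a Vigenère-style cipher with numeric key [10,2,11]: position i shifts by key[i mod 3].
Reversing it on bwyxgc: b−10=r, w−2=u, y−11=n, x−10=n, g−2=e, c−11=r.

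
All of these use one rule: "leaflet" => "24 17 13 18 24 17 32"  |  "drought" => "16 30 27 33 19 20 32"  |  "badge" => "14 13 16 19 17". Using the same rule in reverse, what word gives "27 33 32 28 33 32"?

l is letter #12 and maps to 24: an offset of 12. The number is (letter's place in the alphabet, a=1) + 12.
Reversing it on 27 33 32 28 33 32: 27→(27−12)÷1=15=o, 33→(33−12)÷1=21=u, 32→(32−12)÷1=20=t, 28→(28−12)÷1=16=p, 33→(33−12)÷1=21=u, 32→(32−12)÷1=20=t.

output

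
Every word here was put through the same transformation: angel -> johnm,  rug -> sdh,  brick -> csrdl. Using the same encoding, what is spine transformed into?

The shift depends on letter class: consonant n→o is +1, but vowel a→j is +9. The rule splits by letter class: vowels +9, consonants +1.
Applying it to spine: s(cons)+1=t, p(cons)+1=q, i(vowel)+9=r, n(cons)+1=o, e(vowel)+9=n.

tqron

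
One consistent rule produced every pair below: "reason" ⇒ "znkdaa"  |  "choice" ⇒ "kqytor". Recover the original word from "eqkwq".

whale

Each letter shifts forward by (position + 8), i.e. 8, 9, 10, … — the shift grows by one for each successive letter.
Undoing it on eqkwq: e−8=w, q−9=h, k−10=a, w−11=l, q−12=e.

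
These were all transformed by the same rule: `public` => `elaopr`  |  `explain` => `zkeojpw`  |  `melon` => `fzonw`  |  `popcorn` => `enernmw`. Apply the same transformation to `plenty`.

This is an affine cipher: with a=0,…,z=25, each position x becomes (17x+9) mod 26.
For plenty: p(15)→17·15+9≡4=e; l(11)→17·11+9≡14=o; e(4)→17·4+9≡25=z; n(13)→17·13+9≡22=w; t(19)→17·19+9≡20=u; y(24)→17·24+9≡1=b (all mod 26).

eozwub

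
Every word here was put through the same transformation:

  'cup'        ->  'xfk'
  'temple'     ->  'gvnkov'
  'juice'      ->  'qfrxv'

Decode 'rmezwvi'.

Each pair mirrors across the alphabet (c↔x, u↔f, p↔k): positions sum to 25. Letters are reflected about the middle of the alphabet (position → 25−position): Atbash.
Undoing it on rmezwvi: r↔i, m↔n, e↔v, z↔a, w↔d, v↔e, i↔r.

invader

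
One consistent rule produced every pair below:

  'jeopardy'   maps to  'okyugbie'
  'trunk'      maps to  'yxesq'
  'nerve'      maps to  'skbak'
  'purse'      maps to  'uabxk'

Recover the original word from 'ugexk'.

pause

Shifts by position in jeopardy: pos 0: j→o (+5), pos 1: e→k (+6), pos 2: o→y (+10), pos 3: p→u (+5), pos 4: a→g (+6), pos 5: r→b (+10) — repeating every 3. It's a Vigenère-style cipher with numeric key [5,6,10]: position i shifts by key[i mod 3].
Undoing it on ugexk: u−5=p, g−6=a, e−10=u, x−5=s, k−6=e.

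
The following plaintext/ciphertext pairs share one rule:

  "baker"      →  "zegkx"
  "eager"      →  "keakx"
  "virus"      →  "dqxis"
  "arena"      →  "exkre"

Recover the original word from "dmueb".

b(1)→z(25) and a(0)→e(4) fit y≡21x+4 (mod 26); the inverse of 21 mod 26 is 5. Treating letters as 0–25, the rule is x ↦ 21x + 4 (mod 26).
Undoing it on dmueb: d(3)→5·(3−4)≡21=v; m(12)→5·(12−4)≡14=o; u(20)→5·(20−4)≡2=c; e(4)→5·(4−4)≡0=a; b(1)→5·(1−4)≡11=l (all mod 26).

vocal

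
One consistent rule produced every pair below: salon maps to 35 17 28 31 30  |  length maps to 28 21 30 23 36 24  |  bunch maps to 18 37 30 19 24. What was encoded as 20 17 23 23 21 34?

dagger

Letters become their 1-based position plus 16 (so a→17, b→18, …).
Decoding 20 17 23 23 21 34: 20→(20−16)÷1=4=d, 17→(17−16)÷1=1=a, 23→(23−16)÷1=7=g, 23→(23−16)÷1=7=g, 21→(21−16)÷1=5=e, 34→(34−16)÷1=18=r.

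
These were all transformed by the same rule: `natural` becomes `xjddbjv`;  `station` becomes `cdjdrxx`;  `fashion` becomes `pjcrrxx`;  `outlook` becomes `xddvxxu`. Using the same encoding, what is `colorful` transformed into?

The shift depends on letter class: consonant n→x is +10, but vowel a→j is +9. Vowels shift forward by 9 and consonants shift forward by 10.
For colorful: c(cons)+10=m, o(vowel)+9=x, l(cons)+10=v, o(vowel)+9=x, r(cons)+10=b, f(cons)+10=p, u(vowel)+9=d, l(cons)+10=v.

mxvxbpdv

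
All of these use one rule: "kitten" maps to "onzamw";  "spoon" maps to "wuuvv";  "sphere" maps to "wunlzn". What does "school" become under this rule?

whnvwu

In kitten: k→o is +4, i→n is +5, t→z is +6, t→a is +7 — the shift increases by 1 each position. Letter i (0-indexed) is shifted by i+4, so successive shifts are 4, 5, 6, ….
On school: s+4=w, c+5=h, h+6=n, o+7=v, o+8=w, l+9=u.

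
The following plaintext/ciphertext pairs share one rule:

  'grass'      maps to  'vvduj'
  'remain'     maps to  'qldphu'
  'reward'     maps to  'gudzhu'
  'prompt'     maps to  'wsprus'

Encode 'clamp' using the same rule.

spdof

The output letters match the input read backwards, each shifted +3: grass reversed is ssarg. Two steps: reverse the string, then apply a Caesar shift of +3.
On clamp: reverse → pmalc; then shift: p+3=s, m+3=p, a+3=d, l+3=o, c+3=f.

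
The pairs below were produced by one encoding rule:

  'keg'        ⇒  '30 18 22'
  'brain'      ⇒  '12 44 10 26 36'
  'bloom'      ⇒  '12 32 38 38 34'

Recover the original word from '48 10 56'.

The formula is n = 2×(alphabet index, a=1) + 8.
Reversing it on 48 10 56: 48→(48−8)÷2=20=t, 10→(10−8)÷2=1=a, 56→(56−8)÷2=24=x.

tax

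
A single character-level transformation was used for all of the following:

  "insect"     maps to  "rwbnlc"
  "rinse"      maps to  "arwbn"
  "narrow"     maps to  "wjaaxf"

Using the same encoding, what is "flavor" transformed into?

oujexa

Compare letters: i→r is +9, n→w is +9, s→b is +9 — a constant shift. Each letter is shifted forward by 9 in the alphabet (a Caesar shift of +9).
Applying it to flavor: f+9=o, l+9=u, a+9=j, v+9=e, o+9=x, r+9=a.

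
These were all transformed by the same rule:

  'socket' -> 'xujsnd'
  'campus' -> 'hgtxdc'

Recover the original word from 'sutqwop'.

nominee

Letter i (0-indexed) is shifted by i+5, so successive shifts are 5, 6, 7, ….
Reversing it on sutqwop: s−5=n, u−6=o, t−7=m, q−8=i, w−9=n, o−10=e, p−11=e.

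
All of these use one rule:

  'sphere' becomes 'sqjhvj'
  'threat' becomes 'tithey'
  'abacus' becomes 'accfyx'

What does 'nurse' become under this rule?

nvtvi

In sphere: s→s is +0, p→q is +1, h→j is +2, e→h is +3 — the shift increases by 1 each position. The shift increases by 1 at each position, starting from +0: 0, 1, 2, ….
For nurse: n+0=n, u+1=v, r+2=t, s+3=v, e+4=i.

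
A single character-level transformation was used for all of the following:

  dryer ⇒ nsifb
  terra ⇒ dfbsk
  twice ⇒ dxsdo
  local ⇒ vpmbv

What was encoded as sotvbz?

injury

It's a Vigenère-style cipher with numeric key [10,1]: position i shifts by key[i mod 2].
Undoing it on sotvbz: s−10=i, o−1=n, t−10=j, v−1=u, b−10=r, z−1=y.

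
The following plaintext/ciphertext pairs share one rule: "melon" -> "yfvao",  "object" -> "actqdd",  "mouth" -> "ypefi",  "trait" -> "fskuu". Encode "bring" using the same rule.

Shifts by position in melon: pos 0: m→y (+12), pos 1: e→f (+1), pos 2: l→v (+10), pos 3: o→a (+12), pos 4: n→o (+1) — repeating every 3. A repeating key of period 3 is used — shifts +12, +1, +10 over and over.
On bring: b+12=n, r+1=s, i+10=s, n+12=z, g+1=h.

nsszh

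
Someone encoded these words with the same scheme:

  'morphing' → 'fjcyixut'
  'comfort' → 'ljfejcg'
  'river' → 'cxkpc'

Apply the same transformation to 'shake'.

rihbp

m(12)→f(5) and o(14)→j(9) fit y≡15x+7 (mod 26); the inverse of 15 mod 26 is 7. This is an affine cipher: with a=0,…,z=25, each position x becomes (15x+7) mod 26.
For shake: s(18)→15·18+7≡17=r; h(7)→15·7+7≡8=i; a(0)→15·0+7≡7=h; k(10)→15·10+7≡1=b; e(4)→15·4+7≡15=p (all mod 26).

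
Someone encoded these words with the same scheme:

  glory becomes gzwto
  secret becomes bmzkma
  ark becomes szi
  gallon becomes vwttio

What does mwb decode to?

toe

The word is reversed, then every letter is shifted forward by 8.
Reversing it on mwb: shift back: m−8=e, w−8=o, b−8=t → eot; then reverse → toe.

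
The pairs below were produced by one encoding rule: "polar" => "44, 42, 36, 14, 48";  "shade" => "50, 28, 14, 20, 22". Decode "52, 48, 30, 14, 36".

trial

With a=1..z=26, the number is 2·pos + 12.
Reversing it on 52, 48, 30, 14, 36: 52→(52−12)÷2=20=t, 48→(48−12)÷2=18=r, 30→(30−12)÷2=9=i, 14→(14−12)÷2=1=a, 36→(36−12)÷2=12=l.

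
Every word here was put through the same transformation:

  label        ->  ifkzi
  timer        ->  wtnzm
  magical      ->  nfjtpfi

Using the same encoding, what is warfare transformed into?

Treating letters as 0–25, the rule is x ↦ 5x + 5 (mod 26).
For warfare: w(22)→5·22+5≡11=l; a(0)→5·0+5≡5=f; r(17)→5·17+5≡12=m; f(5)→5·5+5≡4=e; a(0)→5·0+5≡5=f; r(17)→5·17+5≡12=m; e(4)→5·4+5≡25=z (all mod 26).

lfmefmz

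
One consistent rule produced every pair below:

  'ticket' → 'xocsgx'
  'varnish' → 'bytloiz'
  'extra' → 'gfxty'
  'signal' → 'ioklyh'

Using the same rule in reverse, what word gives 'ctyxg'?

crate

t(19)→x(23) and i(8)→o(14) fit y≡15x+24 (mod 26); the inverse of 15 mod 26 is 7. This is an affine cipher: with a=0,…,z=25, each position x becomes (15x+24) mod 26.
Decoding ctyxg: c(2)→7·(2−24)≡2=c; t(19)→7·(19−24)≡17=r; y(24)→7·(24−24)≡0=a; x(23)→7·(23−24)≡19=t; g(6)→7·(6−24)≡4=e (all mod 26).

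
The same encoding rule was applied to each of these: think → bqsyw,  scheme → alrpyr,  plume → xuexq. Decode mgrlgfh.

exhaust

In think: t→b is +8, h→q is +9, i→s is +10, n→y is +11 — the shift increases by 1 each position. The shift increases by 1 at each position, starting from +8: 8, 9, 10, ….
Reversing it on mgrlgfh: m−8=e, g−9=x, r−10=h, l−11=a, g−12=u, f−13=s, h−14=t.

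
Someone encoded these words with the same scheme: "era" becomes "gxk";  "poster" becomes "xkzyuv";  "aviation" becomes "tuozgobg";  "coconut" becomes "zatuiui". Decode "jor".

lid

The output letters match the input read backwards, each shifted +6: era reversed is are. Two steps: reverse the string, then apply a Caesar shift of +6.
Decoding jor: shift back: j−6=d, o−6=i, r−6=l → dil; then reverse → lid.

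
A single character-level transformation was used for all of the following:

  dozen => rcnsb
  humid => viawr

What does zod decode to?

This is a Caesar cipher with shift 14.
Decoding zod: z−14=l, o−14=a, d−14=p.

lap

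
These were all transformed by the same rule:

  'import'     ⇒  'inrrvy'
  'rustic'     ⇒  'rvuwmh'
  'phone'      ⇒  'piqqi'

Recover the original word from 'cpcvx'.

Each letter shifts forward by its position index (0, 1, 2, …) — the shift grows by one for each successive letter.
Undoing it on cpcvx: c−0=c, p−1=o, c−2=a, v−3=s, x−4=t.

coast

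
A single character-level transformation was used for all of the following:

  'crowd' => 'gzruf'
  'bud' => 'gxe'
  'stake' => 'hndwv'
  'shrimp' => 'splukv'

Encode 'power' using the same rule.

Two steps: reverse the string, then apply a Caesar shift of +3.
On power: reverse → rewop; then shift: r+3=u, e+3=h, w+3=z, o+3=r, p+3=s.

uhzrs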